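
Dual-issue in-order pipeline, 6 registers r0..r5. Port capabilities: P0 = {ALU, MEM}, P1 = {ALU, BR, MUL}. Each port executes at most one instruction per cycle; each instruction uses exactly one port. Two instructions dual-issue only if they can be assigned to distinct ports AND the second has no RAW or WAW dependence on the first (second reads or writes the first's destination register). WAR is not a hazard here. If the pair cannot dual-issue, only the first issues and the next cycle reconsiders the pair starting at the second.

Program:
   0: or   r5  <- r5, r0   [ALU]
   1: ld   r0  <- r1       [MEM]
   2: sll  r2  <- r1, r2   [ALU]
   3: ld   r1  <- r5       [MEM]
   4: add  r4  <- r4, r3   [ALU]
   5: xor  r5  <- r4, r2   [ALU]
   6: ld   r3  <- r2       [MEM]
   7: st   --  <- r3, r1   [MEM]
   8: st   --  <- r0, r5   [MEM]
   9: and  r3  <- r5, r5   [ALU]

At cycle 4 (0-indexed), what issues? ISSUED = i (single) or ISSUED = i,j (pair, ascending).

[0] i0+i1  or.ALU ld.MEM  -- pair
[1] i2+i3  sll.ALU ld.MEM  -- pair
[2] i4  add.ALU  -- RAW r4
[3] i5+i6  xor.ALU ld.MEM  -- pair
[4] i7  st.MEM  -- no-port MEM/MEM
[5] i8+i9  st.MEM and.ALU  -- pair

ISSUED = 7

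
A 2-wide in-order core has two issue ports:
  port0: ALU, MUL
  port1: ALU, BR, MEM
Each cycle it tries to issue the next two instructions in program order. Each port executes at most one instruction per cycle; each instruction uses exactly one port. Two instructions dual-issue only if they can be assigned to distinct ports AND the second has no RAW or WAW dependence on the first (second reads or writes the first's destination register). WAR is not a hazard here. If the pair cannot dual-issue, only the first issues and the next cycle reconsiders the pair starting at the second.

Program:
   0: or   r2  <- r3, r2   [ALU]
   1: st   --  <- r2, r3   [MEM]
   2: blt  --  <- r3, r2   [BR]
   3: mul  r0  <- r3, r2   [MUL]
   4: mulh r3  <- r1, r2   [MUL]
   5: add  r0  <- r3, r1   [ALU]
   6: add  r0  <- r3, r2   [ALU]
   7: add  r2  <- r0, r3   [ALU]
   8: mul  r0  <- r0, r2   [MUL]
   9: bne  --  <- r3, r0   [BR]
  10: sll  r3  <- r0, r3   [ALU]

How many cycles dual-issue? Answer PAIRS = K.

  cy0 -> i0 (or.ALU) RAW r2
  cy1 -> i1 (st.MEM) no-port MEM/BR
  cy2 -> i2/i3 (blt.BR/mul.MUL) pair
  cy3 -> i4 (mulh.MUL) RAW r3
  cy4 -> i5 (add.ALU) WAW r0
  cy5 -> i6 (add.ALU) RAW r0
  cy6 -> i7 (add.ALU) RAW r2
  cy7 -> i8 (mul.MUL) RAW r0
  cy8 -> i9/i10 (bne.BR/sll.ALU) pair

PAIRS = 2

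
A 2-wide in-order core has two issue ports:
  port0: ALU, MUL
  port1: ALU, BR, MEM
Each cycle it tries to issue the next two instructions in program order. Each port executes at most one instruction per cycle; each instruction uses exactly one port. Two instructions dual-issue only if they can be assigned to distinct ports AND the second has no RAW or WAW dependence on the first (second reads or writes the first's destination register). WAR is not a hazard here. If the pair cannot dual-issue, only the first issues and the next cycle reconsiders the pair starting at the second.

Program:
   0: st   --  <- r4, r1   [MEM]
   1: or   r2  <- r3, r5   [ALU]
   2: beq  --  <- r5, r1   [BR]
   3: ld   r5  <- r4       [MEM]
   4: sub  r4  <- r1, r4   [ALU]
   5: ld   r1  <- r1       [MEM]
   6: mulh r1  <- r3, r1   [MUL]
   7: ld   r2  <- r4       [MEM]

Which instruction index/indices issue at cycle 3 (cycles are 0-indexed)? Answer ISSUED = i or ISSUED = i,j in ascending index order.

ISSUED = 5

[0] i0,i1  st;or  -- 2-wide
[1] i2  beq  -- no-port BR/MEM
[2] i3,i4  ld;sub  -- 2-wide
[3] i5  ld  -- RAW+WAW r1
[4] i6,i7  mulh;ld  -- 2-wide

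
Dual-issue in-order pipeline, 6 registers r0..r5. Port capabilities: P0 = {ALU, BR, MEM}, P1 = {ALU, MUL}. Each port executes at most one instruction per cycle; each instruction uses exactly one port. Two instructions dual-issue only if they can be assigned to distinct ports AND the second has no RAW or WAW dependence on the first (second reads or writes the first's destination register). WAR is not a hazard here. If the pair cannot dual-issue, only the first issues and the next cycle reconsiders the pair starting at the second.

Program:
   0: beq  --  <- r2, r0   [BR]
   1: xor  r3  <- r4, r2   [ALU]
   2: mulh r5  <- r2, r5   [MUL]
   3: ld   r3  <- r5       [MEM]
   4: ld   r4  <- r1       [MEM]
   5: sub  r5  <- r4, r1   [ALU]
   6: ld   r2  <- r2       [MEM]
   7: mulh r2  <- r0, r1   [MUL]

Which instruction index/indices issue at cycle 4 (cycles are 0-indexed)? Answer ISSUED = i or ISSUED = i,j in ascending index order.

c0: i0+i1 beq.BR/xor.ALU  pair
c1: i2 mulh.MUL  RAW r5
c2: i3 ld.MEM  no-port MEM/MEM
c3: i4 ld.MEM  RAW r4
c4: i5+i6 sub.ALU/ld.MEM  pair
c5: i7 mulh.MUL  tail

ISSUED = 5,6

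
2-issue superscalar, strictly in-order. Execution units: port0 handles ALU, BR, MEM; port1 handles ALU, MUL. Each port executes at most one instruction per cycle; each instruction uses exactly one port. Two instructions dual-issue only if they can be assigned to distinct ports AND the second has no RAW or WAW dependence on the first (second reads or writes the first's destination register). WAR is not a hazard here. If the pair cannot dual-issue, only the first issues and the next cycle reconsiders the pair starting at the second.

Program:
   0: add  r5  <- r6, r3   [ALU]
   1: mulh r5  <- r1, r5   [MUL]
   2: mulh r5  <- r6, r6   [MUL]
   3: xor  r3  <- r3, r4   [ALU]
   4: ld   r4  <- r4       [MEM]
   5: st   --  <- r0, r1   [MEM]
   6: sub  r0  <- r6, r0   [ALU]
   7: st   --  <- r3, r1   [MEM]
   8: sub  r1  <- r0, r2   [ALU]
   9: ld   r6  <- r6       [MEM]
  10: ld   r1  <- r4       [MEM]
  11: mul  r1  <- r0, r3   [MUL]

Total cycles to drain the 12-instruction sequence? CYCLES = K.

CYCLES = 9

0. add.ALU @i0  | RAW+WAW r5
1. mulh.MUL @i1  | no-port MUL/MUL
2. mulh.MUL+xor.ALU @i2+i3  | dual
3. ld.MEM @i4  | no-port MEM/MEM
4. st.MEM+sub.ALU @i5+i6  | dual
5. st.MEM+sub.ALU @i7+i8  | dual
6. ld.MEM @i9  | no-port MEM/MEM
7. ld.MEM @i10  | WAW r1
8. mul.MUL @i11  | tail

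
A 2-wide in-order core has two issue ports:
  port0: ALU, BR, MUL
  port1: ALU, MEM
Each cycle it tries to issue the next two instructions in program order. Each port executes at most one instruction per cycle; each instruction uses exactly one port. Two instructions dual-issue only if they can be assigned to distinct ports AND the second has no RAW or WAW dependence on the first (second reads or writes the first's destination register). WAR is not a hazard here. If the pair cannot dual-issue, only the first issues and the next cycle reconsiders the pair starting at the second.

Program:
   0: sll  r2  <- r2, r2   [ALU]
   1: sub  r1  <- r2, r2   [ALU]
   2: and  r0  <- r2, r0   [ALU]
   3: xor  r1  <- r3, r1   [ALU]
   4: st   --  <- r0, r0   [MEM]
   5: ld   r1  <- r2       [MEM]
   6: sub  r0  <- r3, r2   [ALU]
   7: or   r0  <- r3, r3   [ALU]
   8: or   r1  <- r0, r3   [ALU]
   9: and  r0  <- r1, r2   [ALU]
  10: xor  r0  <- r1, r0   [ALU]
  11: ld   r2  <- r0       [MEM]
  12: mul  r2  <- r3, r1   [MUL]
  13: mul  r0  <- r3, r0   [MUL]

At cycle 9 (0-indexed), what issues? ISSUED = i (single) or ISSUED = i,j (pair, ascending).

ISSUED = 12

0. sll.ALU @i0  | RAW r2
1. sub.ALU and.ALU @i1+i2  | 2-wide
2. xor.ALU st.MEM @i3+i4  | 2-wide
3. ld.MEM sub.ALU @i5+i6  | 2-wide
4. or.ALU @i7  | RAW r0
5. or.ALU @i8  | RAW r1
6. and.ALU @i9  | RAW+WAW r0
7. xor.ALU @i10  | RAW r0
8. ld.MEM @i11  | WAW r2
9. mul.MUL @i12  | no-port MUL/MUL
10. mul.MUL @i13  | tail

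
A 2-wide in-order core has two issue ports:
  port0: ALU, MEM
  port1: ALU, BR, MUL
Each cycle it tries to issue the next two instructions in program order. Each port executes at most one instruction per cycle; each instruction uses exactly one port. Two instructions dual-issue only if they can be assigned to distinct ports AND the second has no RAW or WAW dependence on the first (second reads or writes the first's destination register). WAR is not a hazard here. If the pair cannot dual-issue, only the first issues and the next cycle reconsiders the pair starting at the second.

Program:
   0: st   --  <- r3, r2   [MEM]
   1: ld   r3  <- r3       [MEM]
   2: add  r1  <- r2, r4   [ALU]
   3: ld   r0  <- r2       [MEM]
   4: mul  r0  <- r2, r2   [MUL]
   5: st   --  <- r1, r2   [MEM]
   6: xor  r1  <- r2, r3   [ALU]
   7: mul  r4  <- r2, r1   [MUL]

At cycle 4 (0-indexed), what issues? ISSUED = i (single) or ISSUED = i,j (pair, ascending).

t=0 i0:st ; no-port MEM/MEM
t=1 i1&i2:ld;add ; pair
t=2 i3:ld ; WAW r0
t=3 i4&i5:mul;st ; pair
t=4 i6:xor ; RAW r1
t=5 i7:mul ; tail

ISSUED = 6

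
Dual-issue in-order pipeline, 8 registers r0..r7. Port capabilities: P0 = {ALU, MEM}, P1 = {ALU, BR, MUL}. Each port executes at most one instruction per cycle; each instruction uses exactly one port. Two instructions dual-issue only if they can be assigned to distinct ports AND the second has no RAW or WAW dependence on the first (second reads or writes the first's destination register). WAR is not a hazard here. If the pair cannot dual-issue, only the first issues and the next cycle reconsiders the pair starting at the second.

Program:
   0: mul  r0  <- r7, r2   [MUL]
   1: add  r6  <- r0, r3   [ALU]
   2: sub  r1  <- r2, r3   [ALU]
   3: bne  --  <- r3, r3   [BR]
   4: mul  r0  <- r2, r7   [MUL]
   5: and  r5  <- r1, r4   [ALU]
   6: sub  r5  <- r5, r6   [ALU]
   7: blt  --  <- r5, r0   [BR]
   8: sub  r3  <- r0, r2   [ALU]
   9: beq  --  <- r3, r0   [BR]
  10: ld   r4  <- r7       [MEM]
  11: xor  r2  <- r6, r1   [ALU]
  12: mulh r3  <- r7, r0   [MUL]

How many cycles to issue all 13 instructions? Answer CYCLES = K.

[0] i0  mul  -- RAW r0
[1] i1+i2  add/sub  -- 2-wide
[2] i3  bne  -- no-port BR/MUL
[3] i4+i5  mul/and  -- 2-wide
[4] i6  sub  -- RAW r5
[5] i7+i8  blt/sub  -- 2-wide
[6] i9+i10  beq/ld  -- 2-wide
[7] i11+i12  xor/mulh  -- 2-wide

CYCLES = 8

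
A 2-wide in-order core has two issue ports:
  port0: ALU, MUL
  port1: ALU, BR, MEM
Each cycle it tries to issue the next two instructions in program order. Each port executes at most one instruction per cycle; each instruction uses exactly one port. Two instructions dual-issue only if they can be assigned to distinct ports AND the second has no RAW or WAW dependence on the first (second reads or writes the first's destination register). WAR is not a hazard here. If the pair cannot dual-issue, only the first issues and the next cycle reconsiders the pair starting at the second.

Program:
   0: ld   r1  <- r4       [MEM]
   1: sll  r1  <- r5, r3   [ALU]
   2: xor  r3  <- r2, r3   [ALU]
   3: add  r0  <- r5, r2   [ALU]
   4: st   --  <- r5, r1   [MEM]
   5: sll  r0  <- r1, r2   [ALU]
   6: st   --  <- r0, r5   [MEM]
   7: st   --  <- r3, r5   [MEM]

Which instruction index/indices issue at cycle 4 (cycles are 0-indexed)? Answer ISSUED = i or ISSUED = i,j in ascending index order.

ISSUED = 6

  cy0 -> i0 (ld) WAW r1
  cy1 -> i1/i2 (sll/xor) pair
  cy2 -> i3/i4 (add/st) pair
  cy3 -> i5 (sll) RAW r0
  cy4 -> i6 (st) no-port MEM/MEM
  cy5 -> i7 (st) tail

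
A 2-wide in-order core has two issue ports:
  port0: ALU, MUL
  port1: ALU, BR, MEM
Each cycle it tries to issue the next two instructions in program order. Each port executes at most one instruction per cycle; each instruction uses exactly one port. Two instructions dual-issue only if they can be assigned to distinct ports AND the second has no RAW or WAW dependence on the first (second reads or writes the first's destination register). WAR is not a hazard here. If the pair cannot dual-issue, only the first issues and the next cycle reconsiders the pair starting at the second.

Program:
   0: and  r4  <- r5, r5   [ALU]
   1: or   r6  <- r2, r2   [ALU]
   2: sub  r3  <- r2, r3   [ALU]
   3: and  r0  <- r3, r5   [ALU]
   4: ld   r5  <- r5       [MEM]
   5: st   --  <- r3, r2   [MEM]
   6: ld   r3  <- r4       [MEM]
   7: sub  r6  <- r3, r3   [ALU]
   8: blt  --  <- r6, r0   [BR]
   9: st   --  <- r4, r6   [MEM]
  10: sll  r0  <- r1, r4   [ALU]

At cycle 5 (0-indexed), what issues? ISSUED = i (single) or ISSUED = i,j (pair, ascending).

t=0 i0/i1:and or ; 2-wide
t=1 i2:sub ; RAW r3
t=2 i3/i4:and ld ; 2-wide
t=3 i5:st ; no-port MEM/MEM
t=4 i6:ld ; RAW r3
t=5 i7:sub ; RAW r6
t=6 i8:blt ; no-port BR/MEM
t=7 i9/i10:st sll ; 2-wide

ISSUED = 7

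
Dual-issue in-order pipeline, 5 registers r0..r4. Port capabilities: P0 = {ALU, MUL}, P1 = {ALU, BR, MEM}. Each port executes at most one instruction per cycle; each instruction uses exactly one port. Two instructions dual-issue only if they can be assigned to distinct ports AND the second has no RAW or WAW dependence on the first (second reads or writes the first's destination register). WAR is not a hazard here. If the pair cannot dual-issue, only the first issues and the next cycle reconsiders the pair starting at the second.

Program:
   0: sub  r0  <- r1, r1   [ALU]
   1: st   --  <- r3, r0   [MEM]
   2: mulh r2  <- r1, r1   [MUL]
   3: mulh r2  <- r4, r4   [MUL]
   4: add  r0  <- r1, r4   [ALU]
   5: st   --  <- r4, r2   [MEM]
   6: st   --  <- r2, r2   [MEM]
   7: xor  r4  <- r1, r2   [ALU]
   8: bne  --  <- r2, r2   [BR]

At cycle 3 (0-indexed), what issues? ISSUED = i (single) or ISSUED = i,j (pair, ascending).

ISSUED = 5

  cy0 -> i0 (sub.ALU) RAW r0
  cy1 -> i1/i2 (st.MEM mulh.MUL) pair
  cy2 -> i3/i4 (mulh.MUL add.ALU) pair
  cy3 -> i5 (st.MEM) no-port MEM/MEM
  cy4 -> i6/i7 (st.MEM xor.ALU) pair
  cy5 -> i8 (bne.BR) tail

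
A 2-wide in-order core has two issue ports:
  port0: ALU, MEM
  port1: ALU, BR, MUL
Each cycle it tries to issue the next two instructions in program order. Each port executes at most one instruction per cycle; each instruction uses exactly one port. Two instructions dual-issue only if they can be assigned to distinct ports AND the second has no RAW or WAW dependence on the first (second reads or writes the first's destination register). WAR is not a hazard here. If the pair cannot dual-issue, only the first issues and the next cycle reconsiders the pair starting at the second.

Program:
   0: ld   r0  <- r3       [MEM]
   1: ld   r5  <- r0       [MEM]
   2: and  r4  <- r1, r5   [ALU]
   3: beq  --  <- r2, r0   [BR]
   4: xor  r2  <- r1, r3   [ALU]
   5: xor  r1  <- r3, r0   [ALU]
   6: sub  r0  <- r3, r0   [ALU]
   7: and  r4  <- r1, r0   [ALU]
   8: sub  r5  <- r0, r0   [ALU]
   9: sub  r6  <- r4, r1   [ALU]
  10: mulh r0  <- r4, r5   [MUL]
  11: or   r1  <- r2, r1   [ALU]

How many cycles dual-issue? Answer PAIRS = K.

  cy0 -> i0 (ld) no-port MEM/MEM
  cy1 -> i1 (ld) RAW r5
  cy2 -> i2&i3 (and beq) pair
  cy3 -> i4&i5 (xor xor) pair
  cy4 -> i6 (sub) RAW r0
  cy5 -> i7&i8 (and sub) pair
  cy6 -> i9&i10 (sub mulh) pair
  cy7 -> i11 (or) tail

PAIRS = 4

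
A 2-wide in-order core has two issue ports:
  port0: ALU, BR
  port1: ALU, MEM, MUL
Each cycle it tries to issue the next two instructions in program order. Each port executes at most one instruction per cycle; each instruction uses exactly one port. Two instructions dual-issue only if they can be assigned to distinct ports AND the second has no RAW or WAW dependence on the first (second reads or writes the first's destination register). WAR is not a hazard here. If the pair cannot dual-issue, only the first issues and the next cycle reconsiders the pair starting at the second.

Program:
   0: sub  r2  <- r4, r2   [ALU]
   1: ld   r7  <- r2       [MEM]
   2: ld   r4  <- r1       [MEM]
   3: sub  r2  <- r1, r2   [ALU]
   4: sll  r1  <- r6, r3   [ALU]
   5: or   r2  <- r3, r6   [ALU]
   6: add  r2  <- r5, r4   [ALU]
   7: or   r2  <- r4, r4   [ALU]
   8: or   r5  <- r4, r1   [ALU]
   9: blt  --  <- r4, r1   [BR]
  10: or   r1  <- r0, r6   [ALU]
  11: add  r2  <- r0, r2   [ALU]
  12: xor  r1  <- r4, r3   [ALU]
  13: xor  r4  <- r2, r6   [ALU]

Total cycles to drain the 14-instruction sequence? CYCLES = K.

CYCLES = 9

  cy0 -> i0 (sub.ALU) RAW r2
  cy1 -> i1 (ld.MEM) no-port MEM/MEM
  cy2 -> i2+i3 (ld.MEM+sub.ALU) pair
  cy3 -> i4+i5 (sll.ALU+or.ALU) pair
  cy4 -> i6 (add.ALU) WAW r2
  cy5 -> i7+i8 (or.ALU+or.ALU) pair
  cy6 -> i9+i10 (blt.BR+or.ALU) pair
  cy7 -> i11+i12 (add.ALU+xor.ALU) pair
  cy8 -> i13 (xor.ALU) tail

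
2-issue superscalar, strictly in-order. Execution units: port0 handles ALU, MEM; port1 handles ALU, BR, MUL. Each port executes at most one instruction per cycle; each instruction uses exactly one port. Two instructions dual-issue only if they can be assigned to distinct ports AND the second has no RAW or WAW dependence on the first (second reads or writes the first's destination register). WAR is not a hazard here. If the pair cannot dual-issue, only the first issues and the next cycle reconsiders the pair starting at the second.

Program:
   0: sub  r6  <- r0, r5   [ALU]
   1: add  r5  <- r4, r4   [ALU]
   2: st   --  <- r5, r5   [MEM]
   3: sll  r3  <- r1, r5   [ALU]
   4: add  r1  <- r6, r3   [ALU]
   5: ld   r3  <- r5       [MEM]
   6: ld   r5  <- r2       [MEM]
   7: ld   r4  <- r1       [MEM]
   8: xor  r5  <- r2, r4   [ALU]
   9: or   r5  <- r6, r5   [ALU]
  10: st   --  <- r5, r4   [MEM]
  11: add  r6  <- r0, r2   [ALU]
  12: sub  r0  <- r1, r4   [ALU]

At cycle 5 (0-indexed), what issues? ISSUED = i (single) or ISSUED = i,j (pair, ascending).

ISSUED = 8

#0 head=0: sub+add i0,i1 pair
#1 head=2: st+sll i2,i3 pair
#2 head=4: add+ld i4,i5 pair
#3 head=6: ld i6 no-port MEM/MEM
#4 head=7: ld i7 RAW r4
#5 head=8: xor i8 RAW+WAW r5
#6 head=9: or i9 RAW r5
#7 head=10: st+add i10,i11 pair
#8 head=12: sub i12 tail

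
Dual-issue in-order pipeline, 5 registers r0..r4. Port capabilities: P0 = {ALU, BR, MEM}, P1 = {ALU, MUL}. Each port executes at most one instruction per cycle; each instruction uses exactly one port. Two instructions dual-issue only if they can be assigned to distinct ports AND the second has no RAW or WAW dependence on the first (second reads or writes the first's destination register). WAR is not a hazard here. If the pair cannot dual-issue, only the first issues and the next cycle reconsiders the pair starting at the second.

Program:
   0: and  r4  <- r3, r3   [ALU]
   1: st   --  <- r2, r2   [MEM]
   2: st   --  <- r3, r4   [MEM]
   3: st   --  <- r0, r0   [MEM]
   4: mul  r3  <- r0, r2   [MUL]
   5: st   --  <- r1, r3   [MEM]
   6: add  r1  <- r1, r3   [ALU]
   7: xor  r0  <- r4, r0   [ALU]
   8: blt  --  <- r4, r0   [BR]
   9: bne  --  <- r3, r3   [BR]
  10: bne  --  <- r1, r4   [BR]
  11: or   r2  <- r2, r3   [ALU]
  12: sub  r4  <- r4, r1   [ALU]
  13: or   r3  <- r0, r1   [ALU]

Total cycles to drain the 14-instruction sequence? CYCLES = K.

t=0 i0+i1:and.ALU;st.MEM ; dual
t=1 i2:st.MEM ; no-port MEM/MEM
t=2 i3+i4:st.MEM;mul.MUL ; dual
t=3 i5+i6:st.MEM;add.ALU ; dual
t=4 i7:xor.ALU ; RAW r0
t=5 i8:blt.BR ; no-port BR/BR
t=6 i9:bne.BR ; no-port BR/BR
t=7 i10+i11:bne.BR;or.ALU ; dual
t=8 i12+i13:sub.ALU;or.ALU ; dual

CYCLES = 9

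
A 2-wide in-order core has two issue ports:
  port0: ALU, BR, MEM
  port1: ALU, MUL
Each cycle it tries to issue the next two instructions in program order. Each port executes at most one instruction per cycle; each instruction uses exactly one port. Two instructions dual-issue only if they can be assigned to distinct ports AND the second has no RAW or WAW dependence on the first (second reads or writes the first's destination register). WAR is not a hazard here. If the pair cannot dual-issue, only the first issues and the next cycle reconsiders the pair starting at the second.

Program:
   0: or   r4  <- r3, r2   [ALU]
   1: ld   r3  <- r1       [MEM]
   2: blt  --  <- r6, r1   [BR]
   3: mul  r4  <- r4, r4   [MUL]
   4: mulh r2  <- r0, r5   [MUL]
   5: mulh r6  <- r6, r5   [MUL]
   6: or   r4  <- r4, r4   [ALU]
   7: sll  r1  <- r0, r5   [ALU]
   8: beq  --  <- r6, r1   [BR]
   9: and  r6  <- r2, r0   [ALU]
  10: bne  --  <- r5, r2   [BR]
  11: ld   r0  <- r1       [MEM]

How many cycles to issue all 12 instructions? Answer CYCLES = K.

c0: i0,i1 or/ld  dual
c1: i2,i3 blt/mul  dual
c2: i4 mulh  no-port MUL/MUL
c3: i5,i6 mulh/or  dual
c4: i7 sll  RAW r1
c5: i8,i9 beq/and  dual
c6: i10 bne  no-port BR/MEM
c7: i11 ld  tail

CYCLES = 8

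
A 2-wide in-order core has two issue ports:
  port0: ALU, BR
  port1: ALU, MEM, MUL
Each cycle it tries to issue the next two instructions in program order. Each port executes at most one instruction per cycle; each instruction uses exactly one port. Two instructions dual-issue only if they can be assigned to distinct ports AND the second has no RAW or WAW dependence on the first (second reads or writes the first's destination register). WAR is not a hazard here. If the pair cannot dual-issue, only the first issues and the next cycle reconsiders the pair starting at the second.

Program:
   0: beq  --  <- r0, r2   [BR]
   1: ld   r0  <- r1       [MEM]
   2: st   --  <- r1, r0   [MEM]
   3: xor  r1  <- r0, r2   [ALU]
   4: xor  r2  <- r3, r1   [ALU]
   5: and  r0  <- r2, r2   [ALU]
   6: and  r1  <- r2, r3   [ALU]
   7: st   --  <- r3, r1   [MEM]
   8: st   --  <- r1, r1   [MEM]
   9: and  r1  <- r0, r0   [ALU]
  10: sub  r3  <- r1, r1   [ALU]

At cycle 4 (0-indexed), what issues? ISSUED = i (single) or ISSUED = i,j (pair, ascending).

0. beq.BR;ld.MEM @i0&i1  | 2-wide
1. st.MEM;xor.ALU @i2&i3  | 2-wide
2. xor.ALU @i4  | RAW r2
3. and.ALU;and.ALU @i5&i6  | 2-wide
4. st.MEM @i7  | no-port MEM/MEM
5. st.MEM;and.ALU @i8&i9  | 2-wide
6. sub.ALU @i10  | tail

ISSUED = 7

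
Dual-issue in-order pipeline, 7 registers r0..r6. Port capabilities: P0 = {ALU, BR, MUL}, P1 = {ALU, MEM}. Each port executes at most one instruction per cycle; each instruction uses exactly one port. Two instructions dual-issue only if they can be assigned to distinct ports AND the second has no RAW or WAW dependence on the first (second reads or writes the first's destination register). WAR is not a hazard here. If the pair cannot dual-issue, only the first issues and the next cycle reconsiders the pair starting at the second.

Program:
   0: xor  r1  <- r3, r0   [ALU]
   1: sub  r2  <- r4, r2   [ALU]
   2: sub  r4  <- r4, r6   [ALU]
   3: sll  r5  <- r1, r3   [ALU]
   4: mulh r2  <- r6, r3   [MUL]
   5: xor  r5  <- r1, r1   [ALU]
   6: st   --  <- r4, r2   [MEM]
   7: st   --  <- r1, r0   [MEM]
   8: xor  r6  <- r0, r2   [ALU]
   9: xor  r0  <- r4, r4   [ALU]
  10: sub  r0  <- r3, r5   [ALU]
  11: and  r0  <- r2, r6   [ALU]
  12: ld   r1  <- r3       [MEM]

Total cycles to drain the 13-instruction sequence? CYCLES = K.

CYCLES = 8

0. xor.ALU/sub.ALU @i0/i1  | pair
1. sub.ALU/sll.ALU @i2/i3  | pair
2. mulh.MUL/xor.ALU @i4/i5  | pair
3. st.MEM @i6  | no-port MEM/MEM
4. st.MEM/xor.ALU @i7/i8  | pair
5. xor.ALU @i9  | WAW r0
6. sub.ALU @i10  | WAW r0
7. and.ALU/ld.MEM @i11/i12  | pair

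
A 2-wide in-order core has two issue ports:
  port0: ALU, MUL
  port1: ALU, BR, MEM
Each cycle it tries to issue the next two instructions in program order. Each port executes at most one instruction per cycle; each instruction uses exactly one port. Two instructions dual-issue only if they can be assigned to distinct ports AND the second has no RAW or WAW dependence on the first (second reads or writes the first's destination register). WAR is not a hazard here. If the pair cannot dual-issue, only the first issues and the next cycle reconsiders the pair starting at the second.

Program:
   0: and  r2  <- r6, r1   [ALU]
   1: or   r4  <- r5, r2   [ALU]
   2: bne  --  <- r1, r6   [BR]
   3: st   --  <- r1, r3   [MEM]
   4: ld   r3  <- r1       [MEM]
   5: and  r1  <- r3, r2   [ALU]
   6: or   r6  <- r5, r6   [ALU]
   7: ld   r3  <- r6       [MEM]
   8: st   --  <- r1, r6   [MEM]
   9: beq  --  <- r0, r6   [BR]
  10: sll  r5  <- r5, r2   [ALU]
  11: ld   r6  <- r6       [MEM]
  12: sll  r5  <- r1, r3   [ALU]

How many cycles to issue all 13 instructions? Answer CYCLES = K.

  cy0 -> i0 (and) RAW r2
  cy1 -> i1/i2 (or;bne) 2-wide
  cy2 -> i3 (st) no-port MEM/MEM
  cy3 -> i4 (ld) RAW r3
  cy4 -> i5/i6 (and;or) 2-wide
  cy5 -> i7 (ld) no-port MEM/MEM
  cy6 -> i8 (st) no-port MEM/BR
  cy7 -> i9/i10 (beq;sll) 2-wide
  cy8 -> i11/i12 (ld;sll) 2-wide

CYCLES = 9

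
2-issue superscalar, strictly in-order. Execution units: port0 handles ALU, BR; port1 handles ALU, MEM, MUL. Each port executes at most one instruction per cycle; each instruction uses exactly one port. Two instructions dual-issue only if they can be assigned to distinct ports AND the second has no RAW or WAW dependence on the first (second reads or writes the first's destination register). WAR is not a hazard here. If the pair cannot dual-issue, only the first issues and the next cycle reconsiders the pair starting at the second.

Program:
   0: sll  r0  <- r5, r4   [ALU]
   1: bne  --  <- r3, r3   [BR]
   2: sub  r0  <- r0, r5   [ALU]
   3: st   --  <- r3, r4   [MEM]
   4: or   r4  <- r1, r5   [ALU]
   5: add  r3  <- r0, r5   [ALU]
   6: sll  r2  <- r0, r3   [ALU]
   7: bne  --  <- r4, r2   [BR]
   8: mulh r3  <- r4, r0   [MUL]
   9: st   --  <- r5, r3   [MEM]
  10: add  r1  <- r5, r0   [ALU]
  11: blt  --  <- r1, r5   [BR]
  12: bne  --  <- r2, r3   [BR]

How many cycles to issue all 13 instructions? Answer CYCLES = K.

[0] i0/i1  sll/bne  -- dual
[1] i2/i3  sub/st  -- dual
[2] i4/i5  or/add  -- dual
[3] i6  sll  -- RAW r2
[4] i7/i8  bne/mulh  -- dual
[5] i9/i10  st/add  -- dual
[6] i11  blt  -- no-port BR/BR
[7] i12  bne  -- tail

CYCLES = 8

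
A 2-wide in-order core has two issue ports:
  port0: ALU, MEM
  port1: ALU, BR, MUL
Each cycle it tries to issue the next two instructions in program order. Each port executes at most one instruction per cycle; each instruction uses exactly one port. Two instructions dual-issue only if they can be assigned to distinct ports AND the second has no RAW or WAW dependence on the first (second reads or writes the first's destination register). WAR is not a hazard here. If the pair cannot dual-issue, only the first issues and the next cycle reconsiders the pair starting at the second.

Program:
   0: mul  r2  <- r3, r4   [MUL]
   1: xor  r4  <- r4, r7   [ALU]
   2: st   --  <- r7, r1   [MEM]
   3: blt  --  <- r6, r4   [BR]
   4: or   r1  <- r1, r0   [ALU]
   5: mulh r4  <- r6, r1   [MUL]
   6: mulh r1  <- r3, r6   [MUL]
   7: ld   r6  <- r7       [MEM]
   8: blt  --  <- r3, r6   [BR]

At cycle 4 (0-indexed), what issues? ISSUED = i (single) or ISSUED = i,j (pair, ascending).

c0: i0&i1 mul.MUL xor.ALU  dual
c1: i2&i3 st.MEM blt.BR  dual
c2: i4 or.ALU  RAW r1
c3: i5 mulh.MUL  no-port MUL/MUL
c4: i6&i7 mulh.MUL ld.MEM  dual
c5: i8 blt.BR  tail

ISSUED = 6,7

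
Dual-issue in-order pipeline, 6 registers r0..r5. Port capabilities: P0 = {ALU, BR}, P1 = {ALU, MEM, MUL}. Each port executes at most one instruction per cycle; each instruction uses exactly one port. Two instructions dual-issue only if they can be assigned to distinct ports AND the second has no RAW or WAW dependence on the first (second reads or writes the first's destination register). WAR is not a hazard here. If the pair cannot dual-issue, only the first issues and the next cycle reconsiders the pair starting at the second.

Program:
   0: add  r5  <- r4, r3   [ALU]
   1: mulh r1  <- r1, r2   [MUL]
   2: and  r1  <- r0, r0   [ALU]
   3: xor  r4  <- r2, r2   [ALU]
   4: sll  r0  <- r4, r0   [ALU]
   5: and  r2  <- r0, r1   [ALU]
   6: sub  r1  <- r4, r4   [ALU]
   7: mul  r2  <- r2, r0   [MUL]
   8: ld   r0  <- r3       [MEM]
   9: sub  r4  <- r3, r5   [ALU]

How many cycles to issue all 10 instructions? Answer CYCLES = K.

#0 head=0: add+mulh i0/i1 dual
#1 head=2: and+xor i2/i3 dual
#2 head=4: sll i4 RAW r0
#3 head=5: and+sub i5/i6 dual
#4 head=7: mul i7 no-port MUL/MEM
#5 head=8: ld+sub i8/i9 dual

CYCLES = 6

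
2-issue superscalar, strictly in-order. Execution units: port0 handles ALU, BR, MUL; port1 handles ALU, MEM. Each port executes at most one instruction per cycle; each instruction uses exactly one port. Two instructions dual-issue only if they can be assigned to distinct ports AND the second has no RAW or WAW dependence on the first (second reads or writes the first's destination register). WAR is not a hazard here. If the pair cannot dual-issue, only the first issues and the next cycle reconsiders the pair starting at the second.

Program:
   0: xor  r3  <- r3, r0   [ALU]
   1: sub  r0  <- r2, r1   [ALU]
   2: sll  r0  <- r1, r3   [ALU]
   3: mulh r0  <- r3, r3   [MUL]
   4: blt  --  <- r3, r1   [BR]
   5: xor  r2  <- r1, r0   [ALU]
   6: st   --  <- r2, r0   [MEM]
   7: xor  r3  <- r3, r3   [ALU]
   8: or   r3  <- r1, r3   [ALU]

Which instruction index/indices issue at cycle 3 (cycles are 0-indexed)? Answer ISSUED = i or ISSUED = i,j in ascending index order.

ISSUED = 4,5

t=0 i0,i1:xor.ALU+sub.ALU ; 2-wide
t=1 i2:sll.ALU ; WAW r0
t=2 i3:mulh.MUL ; no-port MUL/BR
t=3 i4,i5:blt.BR+xor.ALU ; 2-wide
t=4 i6,i7:st.MEM+xor.ALU ; 2-wide
t=5 i8:or.ALU ; tail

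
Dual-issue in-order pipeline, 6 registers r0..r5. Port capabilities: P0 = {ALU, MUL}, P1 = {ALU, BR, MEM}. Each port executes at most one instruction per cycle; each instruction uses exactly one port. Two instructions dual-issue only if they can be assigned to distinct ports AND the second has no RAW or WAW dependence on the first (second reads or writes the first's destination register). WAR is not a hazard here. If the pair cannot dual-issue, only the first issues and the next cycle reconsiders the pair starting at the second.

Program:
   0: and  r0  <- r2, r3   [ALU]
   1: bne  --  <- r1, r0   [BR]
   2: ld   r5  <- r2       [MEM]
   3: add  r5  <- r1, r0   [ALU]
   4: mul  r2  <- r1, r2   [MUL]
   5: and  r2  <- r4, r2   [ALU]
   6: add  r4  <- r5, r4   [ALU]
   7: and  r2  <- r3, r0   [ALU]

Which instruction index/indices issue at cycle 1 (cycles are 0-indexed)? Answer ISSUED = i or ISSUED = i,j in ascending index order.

t=0 i0:and.ALU ; RAW r0
t=1 i1:bne.BR ; no-port BR/MEM
t=2 i2:ld.MEM ; WAW r5
t=3 i3/i4:add.ALU+mul.MUL ; 2-wide
t=4 i5/i6:and.ALU+add.ALU ; 2-wide
t=5 i7:and.ALU ; tail

ISSUED = 1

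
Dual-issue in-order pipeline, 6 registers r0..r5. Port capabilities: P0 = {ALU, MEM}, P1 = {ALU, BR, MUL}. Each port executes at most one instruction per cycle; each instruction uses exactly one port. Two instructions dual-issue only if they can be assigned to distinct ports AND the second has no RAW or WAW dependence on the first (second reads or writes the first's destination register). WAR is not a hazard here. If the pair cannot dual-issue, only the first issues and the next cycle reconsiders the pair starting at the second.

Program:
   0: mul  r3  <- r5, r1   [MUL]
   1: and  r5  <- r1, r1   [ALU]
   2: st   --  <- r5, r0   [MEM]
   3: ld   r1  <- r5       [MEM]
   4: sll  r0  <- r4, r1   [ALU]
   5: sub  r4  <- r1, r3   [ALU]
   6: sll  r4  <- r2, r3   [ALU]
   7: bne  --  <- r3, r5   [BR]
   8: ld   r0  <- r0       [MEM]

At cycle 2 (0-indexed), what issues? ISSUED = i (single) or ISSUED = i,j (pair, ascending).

0. mul;and @i0&i1  | 2-wide
1. st @i2  | no-port MEM/MEM
2. ld @i3  | RAW r1
3. sll;sub @i4&i5  | 2-wide
4. sll;bne @i6&i7  | 2-wide
5. ld @i8  | tail

ISSUED = 3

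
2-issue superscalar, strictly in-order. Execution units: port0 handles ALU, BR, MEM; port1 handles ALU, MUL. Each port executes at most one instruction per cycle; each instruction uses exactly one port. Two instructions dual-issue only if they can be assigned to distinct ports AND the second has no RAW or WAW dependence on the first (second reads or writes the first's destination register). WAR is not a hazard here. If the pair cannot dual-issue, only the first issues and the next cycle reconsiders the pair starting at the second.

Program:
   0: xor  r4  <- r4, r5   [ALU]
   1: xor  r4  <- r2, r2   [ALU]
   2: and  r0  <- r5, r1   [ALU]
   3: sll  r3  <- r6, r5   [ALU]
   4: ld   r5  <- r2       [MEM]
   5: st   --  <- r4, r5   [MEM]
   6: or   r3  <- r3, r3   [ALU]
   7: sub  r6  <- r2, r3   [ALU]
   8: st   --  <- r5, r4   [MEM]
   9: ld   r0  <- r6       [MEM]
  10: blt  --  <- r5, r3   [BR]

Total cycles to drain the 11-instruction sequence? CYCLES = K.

CYCLES = 7

c0: i0 xor.ALU  WAW r4
c1: i1&i2 xor.ALU and.ALU  2-wide
c2: i3&i4 sll.ALU ld.MEM  2-wide
c3: i5&i6 st.MEM or.ALU  2-wide
c4: i7&i8 sub.ALU st.MEM  2-wide
c5: i9 ld.MEM  no-port MEM/BR
c6: i10 blt.BR  tail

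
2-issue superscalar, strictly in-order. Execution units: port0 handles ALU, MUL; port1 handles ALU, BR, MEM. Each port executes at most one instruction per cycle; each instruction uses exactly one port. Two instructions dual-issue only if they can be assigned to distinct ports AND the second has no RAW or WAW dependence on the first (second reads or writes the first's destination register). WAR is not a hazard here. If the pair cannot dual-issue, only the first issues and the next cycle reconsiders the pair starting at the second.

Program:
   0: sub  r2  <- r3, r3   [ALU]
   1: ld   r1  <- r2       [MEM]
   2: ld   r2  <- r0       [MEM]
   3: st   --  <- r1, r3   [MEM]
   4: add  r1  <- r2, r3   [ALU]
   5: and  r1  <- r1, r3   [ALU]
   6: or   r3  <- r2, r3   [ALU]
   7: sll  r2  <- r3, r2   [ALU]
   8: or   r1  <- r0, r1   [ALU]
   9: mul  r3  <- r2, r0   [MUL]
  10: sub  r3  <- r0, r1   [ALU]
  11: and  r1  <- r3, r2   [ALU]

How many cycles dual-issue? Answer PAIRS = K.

c0: i0 sub.ALU  RAW r2
c1: i1 ld.MEM  no-port MEM/MEM
c2: i2 ld.MEM  no-port MEM/MEM
c3: i3+i4 st.MEM add.ALU  dual
c4: i5+i6 and.ALU or.ALU  dual
c5: i7+i8 sll.ALU or.ALU  dual
c6: i9 mul.MUL  WAW r3
c7: i10 sub.ALU  RAW r3
c8: i11 and.ALU  tail

PAIRS = 3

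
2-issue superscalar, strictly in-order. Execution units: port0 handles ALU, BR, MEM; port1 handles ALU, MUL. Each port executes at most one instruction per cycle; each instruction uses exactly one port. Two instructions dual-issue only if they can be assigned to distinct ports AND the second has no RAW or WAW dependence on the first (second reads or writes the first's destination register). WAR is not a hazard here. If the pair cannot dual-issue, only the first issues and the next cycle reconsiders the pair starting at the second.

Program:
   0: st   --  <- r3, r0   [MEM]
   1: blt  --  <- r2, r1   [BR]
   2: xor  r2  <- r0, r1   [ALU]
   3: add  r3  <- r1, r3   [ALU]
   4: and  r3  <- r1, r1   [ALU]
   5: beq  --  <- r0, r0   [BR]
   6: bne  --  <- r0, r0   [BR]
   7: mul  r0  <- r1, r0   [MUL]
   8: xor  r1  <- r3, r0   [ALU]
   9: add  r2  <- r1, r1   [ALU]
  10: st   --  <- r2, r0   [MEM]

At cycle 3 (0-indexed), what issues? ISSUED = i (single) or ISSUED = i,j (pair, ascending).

[0] i0  st  -- no-port MEM/BR
[1] i1+i2  blt;xor  -- 2-wide
[2] i3  add  -- WAW r3
[3] i4+i5  and;beq  -- 2-wide
[4] i6+i7  bne;mul  -- 2-wide
[5] i8  xor  -- RAW r1
[6] i9  add  -- RAW r2
[7] i10  st  -- tail

ISSUED = 4,5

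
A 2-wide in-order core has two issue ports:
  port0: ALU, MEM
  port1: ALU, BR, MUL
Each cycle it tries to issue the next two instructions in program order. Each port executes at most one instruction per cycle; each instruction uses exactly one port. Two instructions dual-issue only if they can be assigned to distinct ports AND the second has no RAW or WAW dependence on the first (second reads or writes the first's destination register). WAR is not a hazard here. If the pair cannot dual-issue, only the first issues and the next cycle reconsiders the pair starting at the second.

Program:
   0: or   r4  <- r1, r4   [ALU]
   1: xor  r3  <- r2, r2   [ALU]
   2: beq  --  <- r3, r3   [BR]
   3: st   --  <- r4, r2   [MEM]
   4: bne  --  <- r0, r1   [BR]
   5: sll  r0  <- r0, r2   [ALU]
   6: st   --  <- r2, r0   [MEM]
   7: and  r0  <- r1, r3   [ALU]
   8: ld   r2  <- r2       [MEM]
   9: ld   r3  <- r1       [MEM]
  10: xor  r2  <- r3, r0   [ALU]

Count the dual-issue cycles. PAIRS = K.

[0] i0/i1  or.ALU xor.ALU  -- dual
[1] i2/i3  beq.BR st.MEM  -- dual
[2] i4/i5  bne.BR sll.ALU  -- dual
[3] i6/i7  st.MEM and.ALU  -- dual
[4] i8  ld.MEM  -- no-port MEM/MEM
[5] i9  ld.MEM  -- RAW r3
[6] i10  xor.ALU  -- tail

PAIRS = 4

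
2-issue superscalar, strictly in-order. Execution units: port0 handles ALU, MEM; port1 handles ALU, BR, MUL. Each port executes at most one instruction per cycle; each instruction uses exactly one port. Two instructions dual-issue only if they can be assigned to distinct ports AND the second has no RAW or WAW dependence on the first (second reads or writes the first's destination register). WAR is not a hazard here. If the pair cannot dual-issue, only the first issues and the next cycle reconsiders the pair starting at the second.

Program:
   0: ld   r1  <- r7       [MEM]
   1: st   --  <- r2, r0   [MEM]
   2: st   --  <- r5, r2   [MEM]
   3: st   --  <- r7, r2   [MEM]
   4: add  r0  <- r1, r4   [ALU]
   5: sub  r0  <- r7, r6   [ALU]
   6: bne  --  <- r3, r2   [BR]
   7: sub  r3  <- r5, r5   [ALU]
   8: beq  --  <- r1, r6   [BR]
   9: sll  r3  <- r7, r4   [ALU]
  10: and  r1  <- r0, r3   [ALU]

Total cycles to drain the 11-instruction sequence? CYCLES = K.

CYCLES = 8

t=0 i0:ld ; no-port MEM/MEM
t=1 i1:st ; no-port MEM/MEM
t=2 i2:st ; no-port MEM/MEM
t=3 i3/i4:st+add ; dual
t=4 i5/i6:sub+bne ; dual
t=5 i7/i8:sub+beq ; dual
t=6 i9:sll ; RAW r3
t=7 i10:and ; tail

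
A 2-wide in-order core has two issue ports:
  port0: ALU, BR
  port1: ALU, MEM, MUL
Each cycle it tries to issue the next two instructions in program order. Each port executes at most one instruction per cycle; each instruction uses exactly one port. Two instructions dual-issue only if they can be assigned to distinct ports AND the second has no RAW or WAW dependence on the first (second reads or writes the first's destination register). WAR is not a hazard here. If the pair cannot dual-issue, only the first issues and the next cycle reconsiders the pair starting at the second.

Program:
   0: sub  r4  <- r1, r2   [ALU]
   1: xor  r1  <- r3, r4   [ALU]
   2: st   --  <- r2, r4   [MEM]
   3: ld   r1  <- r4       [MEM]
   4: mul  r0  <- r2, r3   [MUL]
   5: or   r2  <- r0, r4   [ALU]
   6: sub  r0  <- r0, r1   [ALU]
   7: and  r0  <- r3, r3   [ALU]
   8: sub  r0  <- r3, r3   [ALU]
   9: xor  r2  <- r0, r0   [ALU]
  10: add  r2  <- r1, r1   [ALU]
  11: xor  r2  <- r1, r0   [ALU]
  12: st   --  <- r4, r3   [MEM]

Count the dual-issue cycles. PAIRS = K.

PAIRS = 3

  cy0 -> i0 (sub.ALU) RAW r4
  cy1 -> i1/i2 (xor.ALU;st.MEM) 2-wide
  cy2 -> i3 (ld.MEM) no-port MEM/MUL
  cy3 -> i4 (mul.MUL) RAW r0
  cy4 -> i5/i6 (or.ALU;sub.ALU) 2-wide
  cy5 -> i7 (and.ALU) WAW r0
  cy6 -> i8 (sub.ALU) RAW r0
  cy7 -> i9 (xor.ALU) WAW r2
  cy8 -> i10 (add.ALU) WAW r2
  cy9 -> i11/i12 (xor.ALU;st.MEM) 2-wide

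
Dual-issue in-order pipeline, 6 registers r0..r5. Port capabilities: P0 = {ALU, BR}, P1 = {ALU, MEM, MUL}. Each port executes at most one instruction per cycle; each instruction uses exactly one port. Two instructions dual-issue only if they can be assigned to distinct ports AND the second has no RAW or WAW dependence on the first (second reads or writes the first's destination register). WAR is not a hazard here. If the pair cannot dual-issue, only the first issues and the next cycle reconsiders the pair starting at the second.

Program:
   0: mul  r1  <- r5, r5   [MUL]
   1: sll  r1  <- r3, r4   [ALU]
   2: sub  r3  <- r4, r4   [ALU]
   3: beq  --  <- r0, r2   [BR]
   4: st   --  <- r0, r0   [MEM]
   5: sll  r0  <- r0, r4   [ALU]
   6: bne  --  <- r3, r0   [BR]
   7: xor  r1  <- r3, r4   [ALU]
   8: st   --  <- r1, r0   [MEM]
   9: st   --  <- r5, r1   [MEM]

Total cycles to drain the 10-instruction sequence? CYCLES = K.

CYCLES = 7

#0 head=0: mul i0 WAW r1
#1 head=1: sll;sub i1/i2 2-wide
#2 head=3: beq;st i3/i4 2-wide
#3 head=5: sll i5 RAW r0
#4 head=6: bne;xor i6/i7 2-wide
#5 head=8: st i8 no-port MEM/MEM
#6 head=9: st i9 tail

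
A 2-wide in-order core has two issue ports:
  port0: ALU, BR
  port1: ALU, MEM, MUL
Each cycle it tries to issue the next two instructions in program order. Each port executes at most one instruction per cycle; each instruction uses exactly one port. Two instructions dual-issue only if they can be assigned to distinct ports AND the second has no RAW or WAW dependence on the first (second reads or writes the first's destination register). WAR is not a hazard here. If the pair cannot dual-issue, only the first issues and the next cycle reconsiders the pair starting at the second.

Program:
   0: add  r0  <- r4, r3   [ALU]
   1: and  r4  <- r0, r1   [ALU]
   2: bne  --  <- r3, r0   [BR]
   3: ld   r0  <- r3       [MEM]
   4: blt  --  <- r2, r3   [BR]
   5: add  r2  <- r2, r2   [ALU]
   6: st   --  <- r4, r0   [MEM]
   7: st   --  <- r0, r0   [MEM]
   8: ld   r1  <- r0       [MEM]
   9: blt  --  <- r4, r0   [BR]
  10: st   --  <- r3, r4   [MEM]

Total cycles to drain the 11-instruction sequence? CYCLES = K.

CYCLES = 7

c0: i0 add.ALU  RAW r0
c1: i1/i2 and.ALU/bne.BR  dual
c2: i3/i4 ld.MEM/blt.BR  dual
c3: i5/i6 add.ALU/st.MEM  dual
c4: i7 st.MEM  no-port MEM/MEM
c5: i8/i9 ld.MEM/blt.BR  dual
c6: i10 st.MEM  tail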